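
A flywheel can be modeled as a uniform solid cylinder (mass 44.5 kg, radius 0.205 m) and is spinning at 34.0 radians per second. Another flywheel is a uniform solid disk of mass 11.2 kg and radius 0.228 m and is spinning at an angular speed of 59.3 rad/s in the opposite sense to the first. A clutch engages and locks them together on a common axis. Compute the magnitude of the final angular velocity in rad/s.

|ω_f| ≈ 11.8 rad/s

No external torque acts about the common axis, so total angular momentum is conserved.
Moments of inertia: I_A = ½(44.5)(0.205)² = 0.9351 kg·m²; I_B = ½(11.2)(0.228)² = 0.2911 kg·m².
Taking A's sense as positive: L = (0.9351)(34.0) − (0.2911)(59.3) = 14.53 kg·m²·rad/s.
Combined I = 0.9351 + 0.2911 = 1.226 kg·m².
ω_f = L / I = 14.53 / 1.226 = 11.85 rad/s.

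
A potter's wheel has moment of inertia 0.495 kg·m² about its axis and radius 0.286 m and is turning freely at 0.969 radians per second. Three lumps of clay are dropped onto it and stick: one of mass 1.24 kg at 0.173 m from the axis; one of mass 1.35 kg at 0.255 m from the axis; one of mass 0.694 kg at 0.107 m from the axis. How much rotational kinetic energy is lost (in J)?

No external torque acts about the axis; L_before = L_after.
Added inertia Σmr² = (1.24)(0.173)² + (1.35)(0.255)² + (0.694)(0.107)² = 0.1328 kg·m²; I_f = 0.4950 + 0.1328 = 0.6278 kg·m².
ω_f = I_p ω_i / I_f = (0.4950)(0.969) / 0.6278 = 0.7640 rad/s.
KE_i = ½(0.4950)(0.9690 rad/s)² = 0.2324 J; KE_f = ½(0.6278)(0.7640)² = 0.1832 J.

energy lost ≈ 0.0492 J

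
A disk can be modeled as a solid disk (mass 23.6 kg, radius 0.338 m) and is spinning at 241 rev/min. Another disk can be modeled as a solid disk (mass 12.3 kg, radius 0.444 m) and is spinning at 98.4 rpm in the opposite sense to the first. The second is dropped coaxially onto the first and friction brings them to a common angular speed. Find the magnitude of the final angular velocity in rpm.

No external torque acts about the common axis, so total angular momentum is conserved.
Moments of inertia: I_A = ½(23.6)(0.338)² = 1.348 kg·m²; I_B = ½(12.3)(0.444)² = 1.212 kg·m².
Taking A's sense as positive: L = (1.348)(241) − (1.212)(98.4) = 205.6 kg·m²·rpm.
Combined I = 1.348 + 1.212 = 2.560 kg·m².
ω_f = L / I = 205.6 / 2.560 = 80.29 rpm.

|ω_f| ≈ 80.3 rpm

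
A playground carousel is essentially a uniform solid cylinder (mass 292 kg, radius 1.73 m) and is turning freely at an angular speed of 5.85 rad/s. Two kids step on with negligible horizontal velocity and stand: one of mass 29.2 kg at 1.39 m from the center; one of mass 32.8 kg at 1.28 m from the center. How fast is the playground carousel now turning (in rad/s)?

ω_f ≈ 4.67 rad/s

No external torque acts about the center; L_before = L_after.
I_p = ½(292)(1.73)² = 437.0 kg·m².
Added inertia Σmr² = (29.2)(1.39)² + (32.8)(1.28)² = 110.2 kg·m²; I_f = 437.0 + 110.2 = 547.1 kg·m².
ω_f = I_p ω_i / I_f = (437.0)(5.85) / 547.1 = 4.672 rad/s.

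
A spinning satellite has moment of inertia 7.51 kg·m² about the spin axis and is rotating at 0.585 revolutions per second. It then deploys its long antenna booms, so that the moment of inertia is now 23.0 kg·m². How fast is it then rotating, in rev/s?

With no external torque about the axis, L is conserved: I₁ω₁ = I₂ω₂.
ω₂ = I₁ω₁ / I₂ = (7.510)(0.585 rev/s) / (23.00) = 0.1910 rev/s.

ω₂ ≈ 0.191 rev/s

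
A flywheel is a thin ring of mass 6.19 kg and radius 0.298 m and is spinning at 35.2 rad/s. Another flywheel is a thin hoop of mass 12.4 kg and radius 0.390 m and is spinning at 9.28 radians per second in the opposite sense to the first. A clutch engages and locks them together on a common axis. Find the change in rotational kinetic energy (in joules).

The coupling torques are internal; angular momentum about the shared axis is conserved.
Moments of inertia: I_A = (6.19)(0.298)² = 0.5497 kg·m²; I_B = (12.4)(0.390)² = 1.886 kg·m².
Taking A's sense as positive: L = (0.5497)(35.2) − (1.886)(9.28) = 1.847 kg·m²·rad/s.
Combined I = 0.5497 + 1.886 = 2.436 kg·m².
ω_f = L / I = 1.847 / 2.436 = 0.7582 rad/s.
KE_i = ½ΣIω² = 421.8 J; KE_f = ½(2.436)(0.7582)² = 0.7002 J.

ΔKE ≈ -421 J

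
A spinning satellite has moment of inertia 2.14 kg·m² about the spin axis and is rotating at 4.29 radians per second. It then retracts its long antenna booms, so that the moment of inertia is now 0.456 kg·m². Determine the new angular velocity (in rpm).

ω₂ ≈ 192 rpm

With no external torque about the axis, L is conserved: I₁ω₁ = I₂ω₂.
ω₂ = I₁ω₁ / I₂ = (2.140)(4.29 rad/s) / (0.4560) = 20.13 rad/s = 192.3 rpm.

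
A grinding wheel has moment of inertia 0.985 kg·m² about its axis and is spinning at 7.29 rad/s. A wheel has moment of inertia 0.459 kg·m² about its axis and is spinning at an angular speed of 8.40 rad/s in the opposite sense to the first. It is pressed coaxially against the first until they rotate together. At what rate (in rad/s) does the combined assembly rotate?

|ω_f| ≈ 2.30 rad/s

No external torque acts about the common axis, so total angular momentum is conserved.
Taking A's sense as positive: L = (0.9850)(7.29) − (0.4590)(8.40) = 3.325 kg·m²·rad/s.
Combined I = 0.9850 + 0.4590 = 1.444 kg·m².
ω_f = L / I = 3.325 / 1.444 = 2.303 rad/s.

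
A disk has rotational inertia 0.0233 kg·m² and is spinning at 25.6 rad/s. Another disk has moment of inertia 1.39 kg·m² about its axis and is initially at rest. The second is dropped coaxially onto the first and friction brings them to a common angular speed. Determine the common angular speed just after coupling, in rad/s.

|ω_f| ≈ 0.422 rad/s

The coupling torques are internal; angular momentum about the shared axis is conserved.
Taking A's sense as positive: L = (0.02330)(25.6) = 0.5965 kg·m²·rad/s.
Combined I = 0.02330 + 1.390 = 1.413 kg·m².
ω_f = L / I = 0.5965 / 1.413 = 0.4220 rad/s.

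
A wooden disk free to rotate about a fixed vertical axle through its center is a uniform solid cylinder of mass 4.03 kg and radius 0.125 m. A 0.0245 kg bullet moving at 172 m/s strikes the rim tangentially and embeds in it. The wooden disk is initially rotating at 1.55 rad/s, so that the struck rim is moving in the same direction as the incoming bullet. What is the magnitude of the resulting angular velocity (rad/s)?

The axle reaction passes through the axle and exerts no torque about it; angular momentum about the axle is conserved through the impact.
I_p = ½(4.03)(0.125)² = 0.03148 kg·m². Taking the sense of the bullet's angular momentum as positive, L_{bullet} = m v R = (0.0245)(172)(0.125) = 0.5268 kg·m²/s.
L_i = +I_p ω_p + m v R = +(0.03148)(1.55) + 0.5268 = 0.5756 kg·m²/s.
After sticking, I_f = I_p + m R² = 0.03148 + (0.0245)(0.125)² = 0.03187 kg·m².
ω_f = L_i / I_f = 0.5756 / 0.03187 = 18.06 rad/s.

|ω_f| ≈ 18.1 rad/s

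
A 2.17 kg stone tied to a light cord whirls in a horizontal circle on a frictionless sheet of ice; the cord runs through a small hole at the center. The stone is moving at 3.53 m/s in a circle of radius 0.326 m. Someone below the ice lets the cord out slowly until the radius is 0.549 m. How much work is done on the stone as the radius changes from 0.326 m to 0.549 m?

W ≈ -8.75 J

The only horizontal force on the mass is along the cord (radial), so it exerts no torque about the hole and angular momentum m v r is conserved.
v₂ = v₁ r₁ / r₂ = (3.53)(0.326) / (0.549) = 2.096 m/s.
W = ΔKE = ½m(v₂² − v₁²) = -8.753 J.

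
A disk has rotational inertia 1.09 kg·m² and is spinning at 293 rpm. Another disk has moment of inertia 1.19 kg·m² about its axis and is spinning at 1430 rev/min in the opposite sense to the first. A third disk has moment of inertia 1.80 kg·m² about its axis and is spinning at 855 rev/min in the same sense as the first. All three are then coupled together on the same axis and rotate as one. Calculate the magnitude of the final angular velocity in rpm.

The coupling torques are internal; angular momentum about the shared axis is conserved.
Taking A's sense as positive: L = (1.090)(293) − (1.190)(1430) + (1.800)(855) = 156.7 kg·m²·rpm.
Combined I = 1.090 + 1.190 + 1.800 = 4.080 kg·m².
ω_f = L / I = 156.7 / 4.080 = 38.40 rpm.

|ω_f| ≈ 38.4 rpm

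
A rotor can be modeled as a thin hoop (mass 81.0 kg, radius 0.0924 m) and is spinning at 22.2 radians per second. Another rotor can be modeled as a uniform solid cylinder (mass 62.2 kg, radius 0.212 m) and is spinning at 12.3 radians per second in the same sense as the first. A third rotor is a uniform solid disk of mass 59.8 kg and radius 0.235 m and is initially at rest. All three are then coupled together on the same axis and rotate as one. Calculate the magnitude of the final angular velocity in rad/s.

The coupling torques are internal; angular momentum about the shared axis is conserved.
Moments of inertia: I_A = (81.0)(0.0924)² = 0.6916 kg·m²; I_B = ½(62.2)(0.212)² = 1.398 kg·m²; I_C = ½(59.8)(0.235)² = 1.651 kg·m².
Taking A's sense as positive: L = (0.6916)(22.2) + (1.398)(12.3) = 32.55 kg·m²·rad/s.
Combined I = 0.6916 + 1.398 + 1.651 = 3.741 kg·m².
ω_f = L / I = 32.55 / 3.741 = 8.701 rad/s.

|ω_f| ≈ 8.70 rad/s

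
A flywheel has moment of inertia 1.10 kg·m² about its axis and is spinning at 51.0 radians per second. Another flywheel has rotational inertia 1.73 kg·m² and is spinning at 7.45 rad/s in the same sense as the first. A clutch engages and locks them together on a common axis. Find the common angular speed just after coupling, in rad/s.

No external torque acts about the common axis, so total angular momentum is conserved.
Taking A's sense as positive: L = (1.100)(51.0) + (1.730)(7.45) = 68.99 kg·m²·rad/s.
Combined I = 1.100 + 1.730 = 2.830 kg·m².
ω_f = L / I = 68.99 / 2.830 = 24.38 rad/s.

|ω_f| ≈ 24.4 rad/s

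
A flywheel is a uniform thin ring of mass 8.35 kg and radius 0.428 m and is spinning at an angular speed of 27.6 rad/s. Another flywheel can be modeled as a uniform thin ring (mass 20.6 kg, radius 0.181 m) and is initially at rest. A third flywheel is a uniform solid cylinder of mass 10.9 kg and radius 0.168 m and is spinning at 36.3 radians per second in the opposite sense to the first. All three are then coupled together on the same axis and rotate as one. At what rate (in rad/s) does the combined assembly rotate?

No external torque acts about the common axis, so total angular momentum is conserved.
Moments of inertia: I_A = (8.35)(0.428)² = 1.530 kg·m²; I_B = (20.6)(0.181)² = 0.6749 kg·m²; I_C = ½(10.9)(0.168)² = 0.1538 kg·m².
Taking A's sense as positive: L = (1.530)(27.6) − (0.1538)(36.3) = 36.63 kg·m²·rad/s.
Combined I = 1.530 + 0.6749 + 0.1538 = 2.358 kg·m².
ω_f = L / I = 36.63 / 2.358 = 15.53 rad/s.

|ω_f| ≈ 15.5 rad/s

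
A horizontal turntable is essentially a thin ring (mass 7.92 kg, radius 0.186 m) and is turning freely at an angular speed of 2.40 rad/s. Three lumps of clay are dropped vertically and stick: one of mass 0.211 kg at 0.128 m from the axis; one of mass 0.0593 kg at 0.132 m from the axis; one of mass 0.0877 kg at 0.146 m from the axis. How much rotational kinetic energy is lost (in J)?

No external torque acts about the axis; L_before = L_after.
I_p = (7.92)(0.186)² = 0.2740 kg·m².
Added inertia Σmr² = (0.211)(0.128)² + (0.0593)(0.132)² + (0.0877)(0.146)² = 0.006360 kg·m²; I_f = 0.2740 + 0.006360 = 0.2804 kg·m².
ω_f = I_p ω_i / I_f = (0.2740)(2.40) / 0.2804 = 2.346 rad/s.
KE_i = ½(0.2740)(2.400 rad/s)² = 0.7891 J; KE_f = ½(0.2804)(2.346)² = 0.7712 J.

energy lost ≈ 0.0179 J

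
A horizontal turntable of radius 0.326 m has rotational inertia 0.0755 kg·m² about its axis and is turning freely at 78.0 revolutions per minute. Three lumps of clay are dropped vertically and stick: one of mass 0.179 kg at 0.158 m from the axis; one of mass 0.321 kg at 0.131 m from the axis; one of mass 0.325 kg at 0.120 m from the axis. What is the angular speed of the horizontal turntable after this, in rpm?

The added mass arrives with no angular momentum about the axis, and any external torque about the axis is negligible, so the system's angular momentum is conserved.
Added inertia Σmr² = (0.179)(0.158)² + (0.321)(0.131)² + (0.325)(0.120)² = 0.01466 kg·m²; I_f = 0.07550 + 0.01466 = 0.09016 kg·m².
ω_f = I_p ω_i / I_f = (0.07550)(78.0) / 0.09016 = 65.32 rpm.

ω_f ≈ 65.3 rpm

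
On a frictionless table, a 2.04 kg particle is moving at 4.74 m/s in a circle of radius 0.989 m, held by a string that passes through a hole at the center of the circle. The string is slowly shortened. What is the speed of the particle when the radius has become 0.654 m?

v₂ ≈ 7.17 m/s

The only horizontal force on the mass is along the cord (radial), so it exerts no torque about the hole and angular momentum m v r is conserved.
v₂ = v₁ r₁ / r₂ = (4.74)(0.989) / (0.654) = 7.168 m/s.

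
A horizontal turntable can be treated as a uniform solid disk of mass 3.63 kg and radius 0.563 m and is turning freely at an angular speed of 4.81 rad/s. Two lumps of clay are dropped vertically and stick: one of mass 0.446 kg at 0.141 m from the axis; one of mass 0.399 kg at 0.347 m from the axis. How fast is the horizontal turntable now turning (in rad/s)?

ω_f ≈ 4.38 rad/s

The added mass arrives with no angular momentum about the axis, and any external torque about the axis is negligible, so the system's angular momentum is conserved.
I_p = ½(3.63)(0.563)² = 0.5753 kg·m².
Added inertia Σmr² = (0.446)(0.141)² + (0.399)(0.347)² = 0.05691 kg·m²; I_f = 0.5753 + 0.05691 = 0.6322 kg·m².
ω_f = I_p ω_i / I_f = (0.5753)(4.81) / 0.6322 = 4.377 rad/s.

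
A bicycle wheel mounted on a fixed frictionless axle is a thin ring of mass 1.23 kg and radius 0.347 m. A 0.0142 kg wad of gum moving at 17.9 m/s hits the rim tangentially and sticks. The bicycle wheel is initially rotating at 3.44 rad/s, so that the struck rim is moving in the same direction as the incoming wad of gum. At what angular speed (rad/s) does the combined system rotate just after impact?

The axle reaction passes through the axle and exerts no torque about it; angular momentum about the axle is conserved through the impact.
I_p = (1.23)(0.347)² = 0.1481 kg·m². Taking the sense of the wad of gum's angular momentum as positive, L_{wad} = m v R = (0.0142)(17.9)(0.347) = 0.08820 kg·m²/s.
L_i = +I_p ω_p + m v R = +(0.1481)(3.44) + 0.08820 = 0.5977 kg·m²/s.
After sticking, I_f = I_p + m R² = 0.1481 + (0.0142)(0.347)² = 0.1498 kg·m².
ω_f = L_i / I_f = 0.5977 / 0.1498 = 3.989 rad/s.

|ω_f| ≈ 3.99 rad/s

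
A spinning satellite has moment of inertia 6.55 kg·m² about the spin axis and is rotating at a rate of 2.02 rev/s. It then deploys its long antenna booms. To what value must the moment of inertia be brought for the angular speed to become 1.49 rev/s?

Angular momentum about the spin axis is conserved since the torque about it is zero.
I₂ = I₁ω₁ / ω₂ = (6.55)(2.02) / (1.49) = 8.880 kg·m².

I₂ ≈ 8.88 kg·m²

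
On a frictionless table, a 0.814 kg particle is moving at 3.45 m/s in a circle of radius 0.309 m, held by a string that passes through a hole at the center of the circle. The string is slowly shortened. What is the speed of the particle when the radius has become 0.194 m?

The only horizontal force on the mass is along the cord (radial), so it exerts no torque about the hole and angular momentum m v r is conserved.
v₂ = v₁ r₁ / r₂ = (3.45)(0.309) / (0.194) = 5.495 m/s.

v₂ ≈ 5.50 m/s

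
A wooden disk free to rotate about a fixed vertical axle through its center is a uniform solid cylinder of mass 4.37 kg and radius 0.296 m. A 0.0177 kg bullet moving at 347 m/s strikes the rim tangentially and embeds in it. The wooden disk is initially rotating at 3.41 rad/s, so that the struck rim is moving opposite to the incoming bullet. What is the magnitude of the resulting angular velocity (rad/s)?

|ω_f| ≈ 6.04 rad/s

About the axle the impulsive forces during the collision are internal, so angular momentum about that axis is conserved.
I_p = ½(4.37)(0.296)² = 0.1914 kg·m². Taking the sense of the bullet's angular momentum as positive, L_{bullet} = m v R = (0.0177)(347)(0.296) = 1.818 kg·m²/s.
L_i = −I_p ω_p + m v R = −(0.1914)(3.41) + 1.818 = 1.165 kg·m²/s.
After sticking, I_f = I_p + m R² = 0.1914 + (0.0177)(0.296)² = 0.1930 kg·m².
ω_f = L_i / I_f = 1.165 / 0.1930 = 6.038 rad/s.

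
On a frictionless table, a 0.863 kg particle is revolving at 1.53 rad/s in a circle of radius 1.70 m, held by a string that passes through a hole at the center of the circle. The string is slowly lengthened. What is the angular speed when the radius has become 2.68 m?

The constraining force is radial, so m r² ω about the center is conserved.
ω₂ = ω₁ (r₁/r₂)² = (1.53)(1.70/2.68)² = 0.6156 rad/s.

ω₂ ≈ 0.616 rad/s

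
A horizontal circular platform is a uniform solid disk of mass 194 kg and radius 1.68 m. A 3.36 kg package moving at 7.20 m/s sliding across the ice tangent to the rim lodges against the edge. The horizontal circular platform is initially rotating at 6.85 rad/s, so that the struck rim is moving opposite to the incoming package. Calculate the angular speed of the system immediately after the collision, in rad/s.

About the central axle the impulsive forces during the collision are internal, so angular momentum about that axis is conserved.
I_p = ½(194)(1.68)² = 273.8 kg·m². Taking the sense of the package's angular momentum as positive, L_{package} = m v R = (3.36)(7.20)(1.68) = 40.64 kg·m²/s.
L_i = −I_p ω_p + m v R = −(273.8)(6.85) + 40.64 = -1835 kg·m²/s.
After sticking, I_f = I_p + m R² = 273.8 + (3.36)(1.68)² = 283.3 kg·m².
ω_f = L_i / I_f = -1835 / 283.3 = -6.477 rad/s.

|ω_f| ≈ 6.48 rad/s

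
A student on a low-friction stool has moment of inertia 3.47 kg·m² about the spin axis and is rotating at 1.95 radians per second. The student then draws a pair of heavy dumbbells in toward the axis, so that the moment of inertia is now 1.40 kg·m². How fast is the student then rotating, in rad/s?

Angular momentum about the spin axis is conserved since the torque about it is zero.
ω₂ = I₁ω₁ / I₂ = (3.470)(1.95 rad/s) / (1.400) = 4.833 rad/s.

ω₂ ≈ 4.83 rad/s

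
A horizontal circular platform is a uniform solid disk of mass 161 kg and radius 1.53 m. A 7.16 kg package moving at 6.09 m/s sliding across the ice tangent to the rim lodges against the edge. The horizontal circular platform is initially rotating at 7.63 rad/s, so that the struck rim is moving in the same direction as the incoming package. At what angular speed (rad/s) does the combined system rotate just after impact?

The axle reaction passes through the central axle and exerts no torque about it; angular momentum about the central axle is conserved through the impact.
I_p = ½(161)(1.53)² = 188.4 kg·m². Taking the sense of the package's angular momentum as positive, L_{package} = m v R = (7.16)(6.09)(1.53) = 66.71 kg·m²/s.
L_i = +I_p ω_p + m v R = +(188.4)(7.63) + 66.71 = 1505 kg·m²/s.
After sticking, I_f = I_p + m R² = 188.4 + (7.16)(1.53)² = 205.2 kg·m².
ω_f = L_i / I_f = 1505 / 205.2 = 7.332 rad/s.

|ω_f| ≈ 7.33 rad/s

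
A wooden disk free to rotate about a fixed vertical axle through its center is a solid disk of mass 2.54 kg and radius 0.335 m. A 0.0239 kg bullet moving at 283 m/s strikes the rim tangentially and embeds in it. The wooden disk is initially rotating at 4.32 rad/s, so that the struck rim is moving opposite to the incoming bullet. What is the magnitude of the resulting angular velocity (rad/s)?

About the axle the impulsive forces during the collision are internal, so angular momentum about that axis is conserved.
I_p = ½(2.54)(0.335)² = 0.1425 kg·m². Taking the sense of the bullet's angular momentum as positive, L_{bullet} = m v R = (0.0239)(283)(0.335) = 2.266 kg·m²/s.
L_i = −I_p ω_p + m v R = −(0.1425)(4.32) + 2.266 = 1.650 kg·m²/s.
After sticking, I_f = I_p + m R² = 0.1425 + (0.0239)(0.335)² = 0.1452 kg·m².
ω_f = L_i / I_f = 1.650 / 0.1452 = 11.36 rad/s.

|ω_f| ≈ 11.4 rad/s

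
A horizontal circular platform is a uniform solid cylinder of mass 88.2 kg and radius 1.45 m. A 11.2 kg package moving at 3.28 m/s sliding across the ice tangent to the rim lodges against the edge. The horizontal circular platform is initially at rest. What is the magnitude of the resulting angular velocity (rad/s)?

|ω_f| ≈ 0.458 rad/s

The axle reaction passes through the central axle and exerts no torque about it; angular momentum about the central axle is conserved through the impact.
I_p = ½(88.2)(1.45)² = 92.72 kg·m². Taking the sense of the package's angular momentum as positive, L_{package} = m v R = (11.2)(3.28)(1.45) = 53.27 kg·m²/s.
L_i = 0 + 53.27 = 53.27 kg·m²/s.
After sticking, I_f = I_p + m R² = 92.72 + (11.2)(1.45)² = 116.3 kg·m².
ω_f = L_i / I_f = 53.27 / 116.3 = 0.4581 rad/s.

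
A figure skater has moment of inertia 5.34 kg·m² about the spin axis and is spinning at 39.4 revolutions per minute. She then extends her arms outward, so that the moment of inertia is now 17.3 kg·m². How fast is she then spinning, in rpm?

ω₂ ≈ 12.2 rpm

No external torque acts about the spin axis, so angular momentum is conserved.
ω₂ = I₁ω₁ / I₂ = (5.340)(39.4 rpm) / (17.30) = 12.16 rpm.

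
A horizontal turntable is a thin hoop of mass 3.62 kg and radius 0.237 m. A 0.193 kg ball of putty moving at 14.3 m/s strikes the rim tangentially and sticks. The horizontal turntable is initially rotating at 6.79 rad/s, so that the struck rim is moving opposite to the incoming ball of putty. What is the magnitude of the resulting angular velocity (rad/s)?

About the axle the impulsive forces during the collision are internal, so angular momentum about that axis is conserved.
I_p = (3.62)(0.237)² = 0.2033 kg·m². Taking the sense of the ball of putty's angular momentum as positive, L_{ball} = m v R = (0.193)(14.3)(0.237) = 0.6541 kg·m²/s.
L_i = −I_p ω_p + m v R = −(0.2033)(6.79) + 0.6541 = -0.7265 kg·m²/s.
After sticking, I_f = I_p + m R² = 0.2033 + (0.193)(0.237)² = 0.2142 kg·m².
ω_f = L_i / I_f = -0.7265 / 0.2142 = -3.392 rad/s.

|ω_f| ≈ 3.39 rad/s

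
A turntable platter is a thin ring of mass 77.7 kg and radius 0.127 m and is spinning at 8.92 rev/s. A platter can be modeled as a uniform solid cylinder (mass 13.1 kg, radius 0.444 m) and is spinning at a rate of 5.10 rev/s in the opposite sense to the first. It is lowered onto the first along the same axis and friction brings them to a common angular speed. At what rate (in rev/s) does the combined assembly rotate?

|ω_f| ≈ 1.81 rev/s

No external torque acts about the common axis, so total angular momentum is conserved.
Moments of inertia: I_A = (77.7)(0.127)² = 1.253 kg·m²; I_B = ½(13.1)(0.444)² = 1.291 kg·m².
Taking A's sense as positive: L = (1.253)(8.92) − (1.291)(5.10) = 4.593 kg·m²·rev/s.
Combined I = 1.253 + 1.291 = 2.544 kg·m².
ω_f = L / I = 4.593 / 2.544 = 1.805 rev/s.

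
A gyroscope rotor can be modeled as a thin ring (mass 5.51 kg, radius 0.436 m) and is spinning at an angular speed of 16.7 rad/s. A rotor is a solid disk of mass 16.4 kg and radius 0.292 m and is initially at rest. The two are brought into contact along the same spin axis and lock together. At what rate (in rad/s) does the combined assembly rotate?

No external torque acts about the common axis, so total angular momentum is conserved.
Moments of inertia: I_A = (5.51)(0.436)² = 1.047 kg·m²; I_B = ½(16.4)(0.292)² = 0.6992 kg·m².
Taking A's sense as positive: L = (1.047)(16.7) = 17.49 kg·m²·rad/s.
Combined I = 1.047 + 0.6992 = 1.747 kg·m².
ω_f = L / I = 17.49 / 1.747 = 10.01 rad/s.

|ω_f| ≈ 10.0 rad/s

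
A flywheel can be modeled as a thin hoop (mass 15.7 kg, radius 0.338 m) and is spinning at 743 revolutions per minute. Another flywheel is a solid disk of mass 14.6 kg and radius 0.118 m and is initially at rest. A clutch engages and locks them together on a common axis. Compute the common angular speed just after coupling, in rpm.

|ω_f| ≈ 703 rpm

No external torque acts about the common axis, so total angular momentum is conserved.
Moments of inertia: I_A = (15.7)(0.338)² = 1.794 kg·m²; I_B = ½(14.6)(0.118)² = 0.1016 kg·m².
Taking A's sense as positive: L = (1.794)(743) = 1333 kg·m²·rpm.
Combined I = 1.794 + 0.1016 = 1.895 kg·m².
ω_f = L / I = 1333 / 1.895 = 703.2 rpm.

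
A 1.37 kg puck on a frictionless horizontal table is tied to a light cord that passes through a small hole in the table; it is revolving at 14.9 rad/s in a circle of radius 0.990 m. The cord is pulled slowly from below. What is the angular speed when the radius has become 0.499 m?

ω₂ ≈ 58.6 rad/s

No torque about the axis ⇒ m r₁² ω₁ = m r₂² ω₂.
ω₂ = ω₁ (r₁/r₂)² = (14.9)(0.990/0.499)² = 58.65 rad/s.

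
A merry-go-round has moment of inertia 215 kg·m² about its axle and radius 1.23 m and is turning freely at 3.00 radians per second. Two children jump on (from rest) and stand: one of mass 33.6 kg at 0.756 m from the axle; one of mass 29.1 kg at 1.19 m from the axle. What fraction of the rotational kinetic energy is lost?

The added mass arrives with no angular momentum about the axle, and any external torque about the axle is negligible, so the system's angular momentum is conserved.
Added inertia Σmr² = (33.6)(0.756)² + (29.1)(1.19)² = 60.41 kg·m²; I_f = 215.0 + 60.41 = 275.4 kg·m².
ω_f = I_p ω_i / I_f = (215.0)(3.00) / 275.4 = 2.342 rad/s.
KE_i = ½(215.0)(3.000 rad/s)² = 967.5 J; KE_f = ½(275.4)(2.342)² = 755.3 J.
Fraction lost = 0.2194.

fraction ≈ 0.219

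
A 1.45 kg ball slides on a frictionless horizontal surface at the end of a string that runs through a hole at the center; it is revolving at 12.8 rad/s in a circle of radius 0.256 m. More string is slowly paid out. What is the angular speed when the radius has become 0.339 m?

No torque about the axis ⇒ m r₁² ω₁ = m r₂² ω₂.
ω₂ = ω₁ (r₁/r₂)² = (12.8)(0.256/0.339)² = 7.299 rad/s.

ω₂ ≈ 7.30 rad/s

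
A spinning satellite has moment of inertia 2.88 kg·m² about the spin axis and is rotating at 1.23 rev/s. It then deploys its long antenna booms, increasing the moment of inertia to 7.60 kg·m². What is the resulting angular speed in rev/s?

ω₂ ≈ 0.466 rev/s

With no external torque about the axis, L is conserved: I₁ω₁ = I₂ω₂.
ω₂ = I₁ω₁ / I₂ = (2.880)(1.23 rev/s) / (7.600) = 0.4661 rev/s.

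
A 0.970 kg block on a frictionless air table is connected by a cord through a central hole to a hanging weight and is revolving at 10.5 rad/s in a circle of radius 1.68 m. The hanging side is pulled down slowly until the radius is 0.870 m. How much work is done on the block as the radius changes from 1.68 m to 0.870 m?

W ≈ 412 J

No torque about the axis ⇒ m r₁² ω₁ = m r₂² ω₂.
ω₂ = ω₁ (r₁/r₂)² = (10.5)(1.68/0.870)² = 39.15 rad/s.
W = ΔKE = ½m(v₂² − v₁²) = 411.8 J.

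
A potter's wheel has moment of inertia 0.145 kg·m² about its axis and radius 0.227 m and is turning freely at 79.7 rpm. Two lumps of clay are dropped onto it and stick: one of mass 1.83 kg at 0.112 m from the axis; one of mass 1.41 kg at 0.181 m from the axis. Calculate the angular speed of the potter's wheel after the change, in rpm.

ω_f ≈ 54.0 rpm

The added mass arrives with no angular momentum about the axis, and any external torque about the axis is negligible, so the system's angular momentum is conserved.
Added inertia Σmr² = (1.83)(0.112)² + (1.41)(0.181)² = 0.06915 kg·m²; I_f = 0.1450 + 0.06915 = 0.2141 kg·m².
ω_f = I_p ω_i / I_f = (0.1450)(79.7) / 0.2141 = 53.96 rpm.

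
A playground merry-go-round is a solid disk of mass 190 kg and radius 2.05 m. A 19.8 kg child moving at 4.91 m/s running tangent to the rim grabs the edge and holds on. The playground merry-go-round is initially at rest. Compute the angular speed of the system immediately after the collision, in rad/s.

About the axle the impulsive forces during the collision are internal, so angular momentum about that axis is conserved.
I_p = ½(190)(2.05)² = 399.2 kg·m². Taking the sense of the child's angular momentum as positive, L_{child} = m v R = (19.8)(4.91)(2.05) = 199.3 kg·m²/s.
L_i = 0 + 199.3 = 199.3 kg·m²/s.
After sticking, I_f = I_p + m R² = 399.2 + (19.8)(2.05)² = 482.4 kg·m².
ω_f = L_i / I_f = 199.3 / 482.4 = 0.4131 rad/s.

|ω_f| ≈ 0.413 rad/s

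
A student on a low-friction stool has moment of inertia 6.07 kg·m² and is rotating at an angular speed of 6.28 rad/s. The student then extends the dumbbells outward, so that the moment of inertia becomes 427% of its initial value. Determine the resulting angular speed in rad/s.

ω₂ ≈ 1.47 rad/s

No external torque acts about the spin axis, so angular momentum is conserved.
I₂ = 4.27 × 6.07 = 25.92 kg·m².
ω₂ = I₁ω₁ / I₂ = (6.070)(6.28 rad/s) / (25.92) = 1.471 rad/s.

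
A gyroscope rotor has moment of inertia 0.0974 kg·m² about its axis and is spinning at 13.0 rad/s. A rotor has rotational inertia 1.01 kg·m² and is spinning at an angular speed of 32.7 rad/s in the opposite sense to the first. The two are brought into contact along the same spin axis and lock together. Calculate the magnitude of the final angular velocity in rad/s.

|ω_f| ≈ 28.7 rad/s

The coupling torques are internal; angular momentum about the shared axis is conserved.
Taking A's sense as positive: L = (0.09740)(13.0) − (1.010)(32.7) = -31.76 kg·m²·rad/s.
Combined I = 0.09740 + 1.010 = 1.107 kg·m².
ω_f = L / I = -31.76 / 1.107 = -28.68 rad/s.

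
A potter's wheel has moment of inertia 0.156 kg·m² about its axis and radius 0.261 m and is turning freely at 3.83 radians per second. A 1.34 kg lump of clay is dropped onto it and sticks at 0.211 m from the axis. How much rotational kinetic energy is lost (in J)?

The added mass arrives with no angular momentum about the axis, and any external torque about the axis is negligible, so the system's angular momentum is conserved.
Added inertia Σmr² = (1.34)(0.211)² = 0.05966 kg·m²; I_f = 0.1560 + 0.05966 = 0.2157 kg·m².
ω_f = I_p ω_i / I_f = (0.1560)(3.83) / 0.2157 = 2.770 rad/s.
KE_i = ½(0.1560)(3.830 rad/s)² = 1.144 J; KE_f = ½(0.2157)(2.770)² = 0.8277 J.

energy lost ≈ 0.317 J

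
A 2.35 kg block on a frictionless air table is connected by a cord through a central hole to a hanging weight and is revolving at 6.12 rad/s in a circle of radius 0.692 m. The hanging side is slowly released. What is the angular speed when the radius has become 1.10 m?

No torque about the axis ⇒ m r₁² ω₁ = m r₂² ω₂.
ω₂ = ω₁ (r₁/r₂)² = (6.12)(0.692/1.10)² = 2.422 rad/s.

ω₂ ≈ 2.42 rad/s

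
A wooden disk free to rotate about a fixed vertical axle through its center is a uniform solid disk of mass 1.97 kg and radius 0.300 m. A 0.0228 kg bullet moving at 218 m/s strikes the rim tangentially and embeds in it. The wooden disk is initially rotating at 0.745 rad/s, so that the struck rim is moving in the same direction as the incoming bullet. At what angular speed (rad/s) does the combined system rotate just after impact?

|ω_f| ≈ 17.2 rad/s

About the axle the impulsive forces during the collision are internal, so angular momentum about that axis is conserved.
I_p = ½(1.97)(0.300)² = 0.08865 kg·m². Taking the sense of the bullet's angular momentum as positive, L_{bullet} = m v R = (0.0228)(218)(0.300) = 1.491 kg·m²/s.
L_i = +I_p ω_p + m v R = +(0.08865)(0.745) + 1.491 = 1.557 kg·m²/s.
After sticking, I_f = I_p + m R² = 0.08865 + (0.0228)(0.300)² = 0.09070 kg·m².
ω_f = L_i / I_f = 1.557 / 0.09070 = 17.17 rad/s.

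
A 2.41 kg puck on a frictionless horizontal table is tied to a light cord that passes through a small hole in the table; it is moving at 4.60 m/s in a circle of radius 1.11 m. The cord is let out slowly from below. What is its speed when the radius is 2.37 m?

The only horizontal force on the mass is along the cord (radial), so it exerts no torque about the hole and angular momentum m v r is conserved.
v₂ = v₁ r₁ / r₂ = (4.60)(1.11) / (2.37) = 2.154 m/s.

v₂ ≈ 2.15 m/s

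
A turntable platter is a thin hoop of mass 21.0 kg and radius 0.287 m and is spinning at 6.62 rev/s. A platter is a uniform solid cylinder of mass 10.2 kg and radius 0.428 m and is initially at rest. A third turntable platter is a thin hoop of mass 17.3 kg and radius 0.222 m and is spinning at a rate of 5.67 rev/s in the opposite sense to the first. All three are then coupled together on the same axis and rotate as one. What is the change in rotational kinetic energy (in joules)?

The coupling torques are internal; angular momentum about the shared axis is conserved.
Moments of inertia: I_A = (21.0)(0.287)² = 1.730 kg·m²; I_B = ½(10.2)(0.428)² = 0.9342 kg·m²; I_C = (17.3)(0.222)² = 0.8526 kg·m².
Taking A's sense as positive: L = (1.730)(6.62) − (0.8526)(5.67) = 6.617 kg·m²·rev/s.
Combined I = 1.730 + 0.9342 + 0.8526 = 3.517 kg·m².
ω_f = L / I = 6.617 / 3.517 = 1.882 rev/s.
KE_i = ½ΣIω² = 2037 J; KE_f = ½(3.517)(11.82)² = 245.7 J.

ΔKE ≈ -1790 J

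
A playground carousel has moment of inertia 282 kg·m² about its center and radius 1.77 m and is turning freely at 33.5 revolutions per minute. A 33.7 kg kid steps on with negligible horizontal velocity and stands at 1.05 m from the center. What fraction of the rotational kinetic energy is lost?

The added mass arrives with no angular momentum about the center, and any external torque about the center is negligible, so the system's angular momentum is conserved.
Added inertia Σmr² = (33.7)(1.05)² = 37.15 kg·m²; I_f = 282.0 + 37.15 = 319.2 kg·m².
ω_f = I_p ω_i / I_f = (282.0)(33.5) / 319.2 = 29.60 rpm.
KE_i = ½(282.0)(3.508 rad/s)² = 1735 J; KE_f = ½(319.2)(3.100)² = 1533 J.
Fraction lost = 0.1164.

fraction ≈ 0.116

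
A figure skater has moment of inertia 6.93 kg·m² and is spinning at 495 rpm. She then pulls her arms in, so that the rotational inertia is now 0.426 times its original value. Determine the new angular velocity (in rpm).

ω₂ ≈ 1160 rpm

No external torque acts about the spin axis, so angular momentum is conserved.
I₂ = 0.426 × 6.93 = 2.952 kg·m².
ω₂ = I₁ω₁ / I₂ = (6.930)(495 rpm) / (2.952) = 1162 rpm.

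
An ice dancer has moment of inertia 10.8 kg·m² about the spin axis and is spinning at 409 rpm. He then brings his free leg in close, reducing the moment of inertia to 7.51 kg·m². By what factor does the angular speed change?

ω₂/ω₁ ≈ 1.44

Angular momentum about the spin axis is conserved since the torque about it is zero.
ω₂/ω₁ = I₁/I₂ = 10.80 / 7.510 = 1.438.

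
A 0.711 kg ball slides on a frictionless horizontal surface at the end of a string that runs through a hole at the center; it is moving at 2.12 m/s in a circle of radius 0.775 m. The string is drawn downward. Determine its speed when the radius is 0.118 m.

v₂ ≈ 13.9 m/s

Central (radial) force ⇒ zero torque about the center ⇒ m v r is constant.
v₂ = v₁ r₁ / r₂ = (2.12)(0.775) / (0.118) = 13.92 m/s.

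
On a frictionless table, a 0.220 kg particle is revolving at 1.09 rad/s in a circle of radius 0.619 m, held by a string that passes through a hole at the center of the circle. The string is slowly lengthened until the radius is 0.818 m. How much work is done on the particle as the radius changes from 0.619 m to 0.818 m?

W ≈ -0.0214 J

The constraining force is radial, so m r² ω about the center is conserved.
ω₂ = ω₁ (r₁/r₂)² = (1.09)(0.619/0.818)² = 0.6242 rad/s.
W = ΔKE = ½m(v₂² − v₁²) = -0.02140 J.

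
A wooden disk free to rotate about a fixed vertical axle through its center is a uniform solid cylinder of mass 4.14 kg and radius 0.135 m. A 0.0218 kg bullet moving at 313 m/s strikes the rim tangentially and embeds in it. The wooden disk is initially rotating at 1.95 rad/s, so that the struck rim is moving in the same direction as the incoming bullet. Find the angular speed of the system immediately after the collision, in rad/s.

The axle reaction passes through the axle and exerts no torque about it; angular momentum about the axle is conserved through the impact.
I_p = ½(4.14)(0.135)² = 0.03773 kg·m². Taking the sense of the bullet's angular momentum as positive, L_{bullet} = m v R = (0.0218)(313)(0.135) = 0.9212 kg·m²/s.
L_i = +I_p ω_p + m v R = +(0.03773)(1.95) + 0.9212 = 0.9947 kg·m²/s.
After sticking, I_f = I_p + m R² = 0.03773 + (0.0218)(0.135)² = 0.03812 kg·m².
ω_f = L_i / I_f = 0.9947 / 0.03812 = 26.09 rad/s.

|ω_f| ≈ 26.1 rad/s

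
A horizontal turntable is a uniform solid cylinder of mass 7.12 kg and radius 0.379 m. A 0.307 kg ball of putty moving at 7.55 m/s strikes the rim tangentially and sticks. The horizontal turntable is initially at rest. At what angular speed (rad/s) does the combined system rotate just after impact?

|ω_f| ≈ 1.58 rad/s

About the axle the impulsive forces during the collision are internal, so angular momentum about that axis is conserved.
I_p = ½(7.12)(0.379)² = 0.5114 kg·m². Taking the sense of the ball of putty's angular momentum as positive, L_{ball} = m v R = (0.307)(7.55)(0.379) = 0.8785 kg·m²/s.
L_i = 0 + 0.8785 = 0.8785 kg·m²/s.
After sticking, I_f = I_p + m R² = 0.5114 + (0.307)(0.379)² = 0.5555 kg·m².
ω_f = L_i / I_f = 0.8785 / 0.5555 = 1.582 rad/s.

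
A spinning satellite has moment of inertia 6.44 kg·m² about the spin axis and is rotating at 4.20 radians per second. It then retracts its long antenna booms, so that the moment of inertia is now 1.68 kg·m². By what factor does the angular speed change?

ω₂/ω₁ ≈ 3.83

No external torque acts about the spin axis, so angular momentum is conserved.
ω₂/ω₁ = I₁/I₂ = 6.440 / 1.680 = 3.833.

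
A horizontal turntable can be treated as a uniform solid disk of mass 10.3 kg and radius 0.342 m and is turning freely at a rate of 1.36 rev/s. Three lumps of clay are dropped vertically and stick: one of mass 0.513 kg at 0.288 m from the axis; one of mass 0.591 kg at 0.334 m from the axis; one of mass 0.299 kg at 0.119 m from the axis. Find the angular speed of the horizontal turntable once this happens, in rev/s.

ω_f ≈ 1.15 rev/s

No external torque acts about the axis; L_before = L_after.
I_p = ½(10.3)(0.342)² = 0.6024 kg·m².
Added inertia Σmr² = (0.513)(0.288)² + (0.591)(0.334)² + (0.299)(0.119)² = 0.1127 kg·m²; I_f = 0.6024 + 0.1127 = 0.7151 kg·m².
ω_f = I_p ω_i / I_f = (0.6024)(1.36) / 0.7151 = 1.146 rev/s.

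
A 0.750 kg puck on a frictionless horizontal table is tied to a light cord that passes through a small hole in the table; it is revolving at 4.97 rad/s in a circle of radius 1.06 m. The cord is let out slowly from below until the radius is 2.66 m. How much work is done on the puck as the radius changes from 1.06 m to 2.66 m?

W ≈ -8.75 J

The constraining force is radial, so m r² ω about the center is conserved.
ω₂ = ω₁ (r₁/r₂)² = (4.97)(1.06/2.66)² = 0.7892 rad/s.
W = ΔKE = ½m(v₂² − v₁²) = -8.755 J.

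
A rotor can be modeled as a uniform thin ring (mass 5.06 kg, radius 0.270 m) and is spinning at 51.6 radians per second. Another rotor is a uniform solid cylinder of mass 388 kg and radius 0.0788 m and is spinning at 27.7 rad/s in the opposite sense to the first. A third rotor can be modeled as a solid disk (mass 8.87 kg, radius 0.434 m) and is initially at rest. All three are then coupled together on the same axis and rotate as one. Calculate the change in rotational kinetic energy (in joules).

ΔKE ≈ -911 J

The coupling torques are internal; angular momentum about the shared axis is conserved.
Moments of inertia: I_A = (5.06)(0.270)² = 0.3689 kg·m²; I_B = ½(388)(0.0788)² = 1.205 kg·m²; I_C = ½(8.87)(0.434)² = 0.8354 kg·m².
Taking A's sense as positive: L = (0.3689)(51.6) − (1.205)(27.7) = -14.33 kg·m²·rad/s.
Combined I = 0.3689 + 1.205 + 0.8354 = 2.409 kg·m².
ω_f = L / I = -14.33 / 2.409 = -5.951 rad/s.
KE_i = ½ΣIω² = 953.2 J; KE_f = ½(2.409)(5.951)² = 42.65 J.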